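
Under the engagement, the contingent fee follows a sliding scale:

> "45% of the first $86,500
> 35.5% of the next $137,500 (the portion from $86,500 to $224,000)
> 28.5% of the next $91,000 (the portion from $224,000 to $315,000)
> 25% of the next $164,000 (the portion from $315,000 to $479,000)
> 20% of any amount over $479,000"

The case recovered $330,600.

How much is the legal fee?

$117,572.50

First $86,500 at 45% = $38,925.00
Next $137,500 at 35.5% = $48,812.50
Next $91,000 at 28.5% = $25,935.00
Remaining $15,600 at 25% = $3,900.00
Fee: $38,925.00 + $48,812.50 + $25,935.00 + $3,900.00 = $117,572.50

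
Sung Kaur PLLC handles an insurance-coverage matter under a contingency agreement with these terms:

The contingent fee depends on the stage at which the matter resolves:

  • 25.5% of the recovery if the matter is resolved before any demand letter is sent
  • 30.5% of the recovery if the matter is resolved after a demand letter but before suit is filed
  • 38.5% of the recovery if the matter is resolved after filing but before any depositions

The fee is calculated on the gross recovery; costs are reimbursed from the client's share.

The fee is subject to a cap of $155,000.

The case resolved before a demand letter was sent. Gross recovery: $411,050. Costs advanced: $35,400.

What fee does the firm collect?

$104,817.75

Fee base is the gross recovery, $411,050; costs are reimbursed separately.
The matter resolved before a demand letter was sent, so the 25.5% rate applies.
$411,050 × 25.5% = $104,817.75
$104,817.75 is under the $155,000 cap.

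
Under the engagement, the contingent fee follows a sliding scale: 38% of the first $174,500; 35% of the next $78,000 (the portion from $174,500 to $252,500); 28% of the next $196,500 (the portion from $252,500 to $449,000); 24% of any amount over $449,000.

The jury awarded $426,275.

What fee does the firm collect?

$142,267.00

First $174,500 at 38% = $66,310.00
Next $78,000 at 35% = $27,300.00
Remaining $173,775 at 28% = $48,657.00
Fee: $66,310.00 + $27,300.00 + $48,657.00 = $142,267.00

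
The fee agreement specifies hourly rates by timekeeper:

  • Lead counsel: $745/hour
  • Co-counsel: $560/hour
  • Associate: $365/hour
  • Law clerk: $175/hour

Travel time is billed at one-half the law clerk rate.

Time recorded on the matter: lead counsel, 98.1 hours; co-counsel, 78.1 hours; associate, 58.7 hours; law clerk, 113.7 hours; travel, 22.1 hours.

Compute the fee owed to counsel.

$160,077.25

Lead counsel: 98.1 × $745 = $73,084.50
Co-counsel: 78.1 × $560 = $43,736.00
Associate: 58.7 × $365 = $21,425.50
Law clerk: 113.7 × $175 = $19,897.50
Subtotal: $73,084.50 + $43,736.00 + $21,425.50 + $19,897.50 = $158,143.50
Travel: 22.1 × ($175 ÷ 2) = 22.1 × $87.50 = $1,933.75
Total: $158,143.50 + $1,933.75 = $160,077.25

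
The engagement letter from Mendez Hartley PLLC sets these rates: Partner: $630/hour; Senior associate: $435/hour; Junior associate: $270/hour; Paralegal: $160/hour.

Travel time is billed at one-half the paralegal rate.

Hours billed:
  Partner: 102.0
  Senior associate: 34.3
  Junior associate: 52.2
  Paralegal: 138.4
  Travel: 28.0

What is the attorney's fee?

$117,658.50

Partner: 102.0 × $630 = $64,260.00
Senior associate: 34.3 × $435 = $14,920.50
Junior associate: 52.2 × $270 = $14,094.00
Paralegal: 138.4 × $160 = $22,144.00
Subtotal: $64,260.00 + $14,920.50 + $14,094.00 + $22,144.00 = $115,418.50
Travel: 28.0 × ($160 ÷ 2) = 28.0 × $80.00 = $2,240.00
Total: $115,418.50 + $2,240.00 = $117,658.50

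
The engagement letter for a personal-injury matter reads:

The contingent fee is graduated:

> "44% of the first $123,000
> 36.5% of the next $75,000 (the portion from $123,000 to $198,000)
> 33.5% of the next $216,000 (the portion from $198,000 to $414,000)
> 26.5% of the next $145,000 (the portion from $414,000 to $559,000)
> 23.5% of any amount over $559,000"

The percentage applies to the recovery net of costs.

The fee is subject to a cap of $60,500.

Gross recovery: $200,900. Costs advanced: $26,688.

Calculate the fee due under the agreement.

$60,500.00

Fee base (net of costs): $200,900 − $26,688 = $174,212
First $123,000 at 44% = $54,120.00
Remaining $51,212 at 36.5% = $18,692.38
Fee: $54,120.00 + $18,692.38 = $72,812.38
$72,812.38 exceeds the $60,500 cap, so the fee is capped at $60,500.00.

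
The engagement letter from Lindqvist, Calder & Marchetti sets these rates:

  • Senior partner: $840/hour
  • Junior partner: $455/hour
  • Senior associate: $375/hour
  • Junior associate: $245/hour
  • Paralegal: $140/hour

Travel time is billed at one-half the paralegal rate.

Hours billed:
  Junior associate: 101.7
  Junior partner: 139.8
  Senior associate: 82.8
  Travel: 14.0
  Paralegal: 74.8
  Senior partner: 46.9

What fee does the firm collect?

Senior partner: 46.9 × $840 = $39,396.00
Junior partner: 139.8 × $455 = $63,609.00
Senior associate: 82.8 × $375 = $31,050.00
Junior associate: 101.7 × $245 = $24,916.50
Paralegal: 74.8 × $140 = $10,472.00
Subtotal: $39,396.00 + $63,609.00 + $31,050.00 + $24,916.50 + $10,472.00 = $169,443.50
Travel: 14.0 × ($140 ÷ 2) = 14.0 × $70.00 = $980.00
Total: $169,443.50 + $980.00 = $170,423.50

$170,423.50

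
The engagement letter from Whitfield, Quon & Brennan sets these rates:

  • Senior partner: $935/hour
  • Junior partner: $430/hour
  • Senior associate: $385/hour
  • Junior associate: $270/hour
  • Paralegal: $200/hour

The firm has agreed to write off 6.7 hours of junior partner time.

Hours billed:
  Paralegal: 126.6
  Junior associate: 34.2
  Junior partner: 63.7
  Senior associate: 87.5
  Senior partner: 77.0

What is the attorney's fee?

Senior partner: 77.0 × $935 = $71,995.00
Junior partner: 63.7 × $430 = $27,391.00
Senior associate: 87.5 × $385 = $33,687.50
Junior associate: 34.2 × $270 = $9,234.00
Paralegal: 126.6 × $200 = $25,320.00
Subtotal: $167,627.50
Write-off: 6.7 × $430 = $2,881.00
Total: $167,627.50 − $2,881.00 = $164,746.50

$164,746.50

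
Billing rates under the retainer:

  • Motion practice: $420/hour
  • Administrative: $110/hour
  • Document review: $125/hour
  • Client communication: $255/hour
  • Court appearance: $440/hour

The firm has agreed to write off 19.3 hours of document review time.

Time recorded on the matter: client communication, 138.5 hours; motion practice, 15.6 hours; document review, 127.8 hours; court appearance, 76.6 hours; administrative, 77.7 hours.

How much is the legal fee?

Motion practice: 15.6 × $420 = $6,552.00
Administrative: 77.7 × $110 = $8,547.00
Document review: 127.8 × $125 = $15,975.00
Client communication: 138.5 × $255 = $35,317.50
Court appearance: 76.6 × $440 = $33,704.00
Subtotal: $100,095.50
Write-off: 19.3 × $125 = $2,412.50
Total: $100,095.50 − $2,412.50 = $97,683.00

$97,683.00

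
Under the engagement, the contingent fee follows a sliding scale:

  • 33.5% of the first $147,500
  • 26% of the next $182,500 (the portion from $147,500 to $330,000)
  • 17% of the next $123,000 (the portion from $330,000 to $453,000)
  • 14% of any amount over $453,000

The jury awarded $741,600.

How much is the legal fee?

First $147,500 at 33.5% = $49,412.50
Next $182,500 at 26% = $47,450.00
Next $123,000 at 17% = $20,910.00
Remaining $288,600 at 14% = $40,404.00
Fee: $49,412.50 + $47,450.00 + $20,910.00 + $40,404.00 = $158,176.50

$158,176.50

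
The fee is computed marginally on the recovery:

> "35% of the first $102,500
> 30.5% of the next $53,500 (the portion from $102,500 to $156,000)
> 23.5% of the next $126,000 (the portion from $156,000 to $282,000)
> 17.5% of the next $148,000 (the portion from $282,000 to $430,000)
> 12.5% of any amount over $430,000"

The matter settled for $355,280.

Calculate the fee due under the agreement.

$94,626.50

First $102,500 at 35% = $35,875.00
Next $53,500 at 30.5% = $16,317.50
Next $126,000 at 23.5% = $29,610.00
Remaining $73,280 at 17.5% = $12,824.00
Fee: $35,875.00 + $16,317.50 + $29,610.00 + $12,824.00 = $94,626.50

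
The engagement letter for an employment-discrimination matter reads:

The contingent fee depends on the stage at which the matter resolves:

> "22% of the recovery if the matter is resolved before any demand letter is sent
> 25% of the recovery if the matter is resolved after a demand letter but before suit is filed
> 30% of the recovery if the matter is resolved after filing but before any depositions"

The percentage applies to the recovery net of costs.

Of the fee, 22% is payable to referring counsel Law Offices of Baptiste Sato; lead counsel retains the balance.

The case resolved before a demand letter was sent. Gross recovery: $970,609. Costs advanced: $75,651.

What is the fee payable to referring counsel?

Fee base (net of costs): $970,609 − $75,651 = $894,958
The matter resolved before a demand letter was sent, so the 22% rate applies.
$894,958 × 22% = $196,890.76
Referral share: 22% of $196,890.76 = $43,315.97; lead counsel retains $196,890.76 − $43,315.97 = $153,574.79.

$43,315.97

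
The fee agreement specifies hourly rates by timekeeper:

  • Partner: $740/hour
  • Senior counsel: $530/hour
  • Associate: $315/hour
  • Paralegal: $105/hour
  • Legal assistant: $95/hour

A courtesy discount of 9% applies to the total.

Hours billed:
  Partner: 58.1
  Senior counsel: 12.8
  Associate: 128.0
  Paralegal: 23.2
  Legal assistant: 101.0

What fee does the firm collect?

Partner: 58.1 × $740 = $42,994.00
Senior counsel: 12.8 × $530 = $6,784.00
Associate: 128.0 × $315 = $40,320.00
Paralegal: 23.2 × $105 = $2,436.00
Legal assistant: 101.0 × $95 = $9,595.00
Subtotal: $102,129.00
Less 9% discount: −$9,191.61
Total: $102,129.00 − $9,191.61 = $92,937.39

$92,937.39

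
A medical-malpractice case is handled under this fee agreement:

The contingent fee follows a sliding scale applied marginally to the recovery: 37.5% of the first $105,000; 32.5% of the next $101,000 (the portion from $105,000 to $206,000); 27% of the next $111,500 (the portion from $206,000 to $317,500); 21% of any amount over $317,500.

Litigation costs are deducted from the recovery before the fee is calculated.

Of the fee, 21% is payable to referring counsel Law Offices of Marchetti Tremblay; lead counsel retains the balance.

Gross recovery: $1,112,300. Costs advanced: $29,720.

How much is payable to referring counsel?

Fee base (net of costs): $1,112,300 − $29,720 = $1,082,580
First $105,000 at 37.5% = $39,375.00
Next $101,000 at 32.5% = $32,825.00
Next $111,500 at 27% = $30,105.00
Remaining $765,080 at 21% = $160,666.80
Fee: $39,375.00 + $32,825.00 + $30,105.00 + $160,666.80 = $262,971.80
Referral share: 21% of $262,971.80 = $55,224.08; lead counsel retains $262,971.80 − $55,224.08 = $207,747.72.

$55,224.08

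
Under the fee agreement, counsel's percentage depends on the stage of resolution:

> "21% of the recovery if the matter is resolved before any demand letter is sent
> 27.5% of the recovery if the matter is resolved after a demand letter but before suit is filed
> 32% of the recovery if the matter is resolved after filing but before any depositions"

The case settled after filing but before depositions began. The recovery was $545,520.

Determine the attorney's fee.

$174,566.40

The matter settled after filing but before depositions began, so the 32% rate applies.
$545,520 × 32% = $174,566.40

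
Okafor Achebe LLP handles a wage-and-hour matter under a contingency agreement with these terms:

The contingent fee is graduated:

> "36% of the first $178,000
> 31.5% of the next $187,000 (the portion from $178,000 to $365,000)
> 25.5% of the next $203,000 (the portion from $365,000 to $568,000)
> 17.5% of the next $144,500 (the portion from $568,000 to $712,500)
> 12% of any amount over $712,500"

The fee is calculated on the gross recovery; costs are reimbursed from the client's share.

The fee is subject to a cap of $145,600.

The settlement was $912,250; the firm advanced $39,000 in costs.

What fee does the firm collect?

Fee base is the gross recovery, $912,250; costs are reimbursed separately.
First $178,000 at 36% = $64,080.00
Next $187,000 at 31.5% = $58,905.00
Next $203,000 at 25.5% = $51,765.00
Next $144,500 at 17.5% = $25,287.50
Remaining $199,750 at 12% = $23,970.00
Fee: $64,080.00 + $58,905.00 + $51,765.00 + $25,287.50 + $23,970.00 = $224,007.50
$224,007.50 exceeds the $145,600 cap, so the fee is capped at $145,600.00.

$145,600.00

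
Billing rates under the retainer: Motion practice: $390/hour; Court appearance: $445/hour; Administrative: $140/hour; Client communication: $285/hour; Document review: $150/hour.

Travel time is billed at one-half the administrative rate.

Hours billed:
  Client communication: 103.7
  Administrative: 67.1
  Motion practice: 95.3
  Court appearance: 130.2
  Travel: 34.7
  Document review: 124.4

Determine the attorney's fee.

Motion practice: 95.3 × $390 = $37,167.00
Court appearance: 130.2 × $445 = $57,939.00
Administrative: 67.1 × $140 = $9,394.00
Client communication: 103.7 × $285 = $29,554.50
Document review: 124.4 × $150 = $18,660.00
Subtotal: $37,167.00 + $57,939.00 + $9,394.00 + $29,554.50 + $18,660.00 = $152,714.50
Travel: 34.7 × ($140 ÷ 2) = 34.7 × $70.00 = $2,429.00
Total: $152,714.50 + $2,429.00 = $155,143.50

$155,143.50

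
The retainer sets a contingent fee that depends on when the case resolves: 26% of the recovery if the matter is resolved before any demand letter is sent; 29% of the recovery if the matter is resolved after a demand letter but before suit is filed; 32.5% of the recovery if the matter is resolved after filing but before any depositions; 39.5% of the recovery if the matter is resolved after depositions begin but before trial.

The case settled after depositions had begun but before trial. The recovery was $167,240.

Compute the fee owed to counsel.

The matter settled after depositions had begun but before trial, so the 39.5% rate applies.
$167,240 × 39.5% = $66,059.80

$66,059.80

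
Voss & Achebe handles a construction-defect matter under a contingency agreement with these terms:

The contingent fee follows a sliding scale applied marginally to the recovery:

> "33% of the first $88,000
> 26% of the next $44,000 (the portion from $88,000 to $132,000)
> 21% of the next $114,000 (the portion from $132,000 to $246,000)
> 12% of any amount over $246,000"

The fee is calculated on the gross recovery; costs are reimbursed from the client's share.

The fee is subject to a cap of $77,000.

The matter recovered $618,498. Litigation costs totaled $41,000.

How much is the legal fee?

$77,000.00

Fee base is the gross recovery, $618,498; costs are reimbursed separately.
First $88,000 at 33% = $29,040.00
Next $44,000 at 26% = $11,440.00
Next $114,000 at 21% = $23,940.00
Remaining $372,498 at 12% = $44,699.76
Fee: $29,040.00 + $11,440.00 + $23,940.00 + $44,699.76 = $109,119.76
$109,119.76 exceeds the $77,000 cap, so the fee is capped at $77,000.00.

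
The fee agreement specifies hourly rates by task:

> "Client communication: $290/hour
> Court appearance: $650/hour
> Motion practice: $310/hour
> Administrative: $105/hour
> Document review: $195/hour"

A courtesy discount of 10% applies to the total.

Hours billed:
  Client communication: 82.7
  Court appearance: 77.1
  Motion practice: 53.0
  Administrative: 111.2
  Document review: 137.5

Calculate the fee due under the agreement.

$116,114.85

Client communication: 82.7 × $290 = $23,983.00
Court appearance: 77.1 × $650 = $50,115.00
Motion practice: 53.0 × $310 = $16,430.00
Administrative: 111.2 × $105 = $11,676.00
Document review: 137.5 × $195 = $26,812.50
Subtotal: $129,016.50
Less 10% discount: −$12,901.65
Total: $129,016.50 − $12,901.65 = $116,114.85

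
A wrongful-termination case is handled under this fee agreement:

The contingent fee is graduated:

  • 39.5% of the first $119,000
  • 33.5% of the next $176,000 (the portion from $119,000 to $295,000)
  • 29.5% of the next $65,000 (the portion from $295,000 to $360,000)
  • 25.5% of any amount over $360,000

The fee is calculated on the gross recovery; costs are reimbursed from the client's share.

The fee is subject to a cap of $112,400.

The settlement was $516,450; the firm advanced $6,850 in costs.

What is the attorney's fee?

Fee base is the gross recovery, $516,450; costs are reimbursed separately.
First $119,000 at 39.5% = $47,005.00
Next $176,000 at 33.5% = $58,960.00
Next $65,000 at 29.5% = $19,175.00
Remaining $156,450 at 25.5% = $39,894.75
Fee: $47,005.00 + $58,960.00 + $19,175.00 + $39,894.75 = $165,034.75
$165,034.75 exceeds the $112,400 cap, so the fee is capped at $112,400.00.

$112,400.00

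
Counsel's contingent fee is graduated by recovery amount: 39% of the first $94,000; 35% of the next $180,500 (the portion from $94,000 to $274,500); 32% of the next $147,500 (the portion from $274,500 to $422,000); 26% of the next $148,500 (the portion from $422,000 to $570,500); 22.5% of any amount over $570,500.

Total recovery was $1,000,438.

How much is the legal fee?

First $94,000 at 39% = $36,660.00
Next $180,500 at 35% = $63,175.00
Next $147,500 at 32% = $47,200.00
Next $148,500 at 26% = $38,610.00
Remaining $429,938 at 22.5% = $96,736.05
Fee: $36,660.00 + $63,175.00 + $47,200.00 + $38,610.00 + $96,736.05 = $282,381.05

$282,381.05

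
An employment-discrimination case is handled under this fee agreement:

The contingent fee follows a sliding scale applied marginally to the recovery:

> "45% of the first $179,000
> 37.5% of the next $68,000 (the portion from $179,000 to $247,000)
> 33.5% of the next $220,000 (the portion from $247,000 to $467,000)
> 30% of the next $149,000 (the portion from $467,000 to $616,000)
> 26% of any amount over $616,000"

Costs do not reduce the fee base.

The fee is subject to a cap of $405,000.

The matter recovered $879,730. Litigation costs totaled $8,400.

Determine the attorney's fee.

Fee base is the gross recovery, $879,730; costs are reimbursed separately.
First $179,000 at 45% = $80,550.00
Next $68,000 at 37.5% = $25,500.00
Next $220,000 at 33.5% = $73,700.00
Next $149,000 at 30% = $44,700.00
Remaining $263,730 at 26% = $68,569.80
Fee: $80,550.00 + $25,500.00 + $73,700.00 + $44,700.00 + $68,569.80 = $293,019.80
$293,019.80 is under the $405,000 cap.

$293,019.80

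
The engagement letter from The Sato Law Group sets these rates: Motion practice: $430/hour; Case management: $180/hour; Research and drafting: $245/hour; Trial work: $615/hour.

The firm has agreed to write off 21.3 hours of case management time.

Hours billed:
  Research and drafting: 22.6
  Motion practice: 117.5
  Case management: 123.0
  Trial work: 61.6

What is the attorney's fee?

$112,252.00

Motion practice: 117.5 × $430 = $50,525.00
Case management: 123.0 × $180 = $22,140.00
Research and drafting: 22.6 × $245 = $5,537.00
Trial work: 61.6 × $615 = $37,884.00
Subtotal: $116,086.00
Write-off: 21.3 × $180 = $3,834.00
Total: $116,086.00 − $3,834.00 = $112,252.00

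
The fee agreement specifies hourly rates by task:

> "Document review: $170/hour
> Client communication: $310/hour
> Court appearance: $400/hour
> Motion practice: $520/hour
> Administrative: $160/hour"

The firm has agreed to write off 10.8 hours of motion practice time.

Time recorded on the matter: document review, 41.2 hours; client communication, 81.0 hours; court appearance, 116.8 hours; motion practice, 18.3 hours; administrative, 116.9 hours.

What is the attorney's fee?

$101,438.00

Document review: 41.2 × $170 = $7,004.00
Client communication: 81.0 × $310 = $25,110.00
Court appearance: 116.8 × $400 = $46,720.00
Motion practice: 18.3 × $520 = $9,516.00
Administrative: 116.9 × $160 = $18,704.00
Subtotal: $107,054.00
Write-off: 10.8 × $520 = $5,616.00
Total: $107,054.00 − $5,616.00 = $101,438.00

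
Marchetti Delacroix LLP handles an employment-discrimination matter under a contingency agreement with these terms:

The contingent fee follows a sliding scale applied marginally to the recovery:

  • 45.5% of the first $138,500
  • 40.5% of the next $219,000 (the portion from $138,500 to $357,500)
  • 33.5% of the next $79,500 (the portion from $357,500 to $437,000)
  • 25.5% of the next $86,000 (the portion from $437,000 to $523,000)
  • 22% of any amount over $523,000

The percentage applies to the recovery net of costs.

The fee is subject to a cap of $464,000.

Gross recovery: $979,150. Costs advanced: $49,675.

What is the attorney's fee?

Fee base (net of costs): $979,150 − $49,675 = $929,475
First $138,500 at 45.5% = $63,017.50
Next $219,000 at 40.5% = $88,695.00
Next $79,500 at 33.5% = $26,632.50
Next $86,000 at 25.5% = $21,930.00
Remaining $406,475 at 22% = $89,424.50
Fee: $63,017.50 + $88,695.00 + $26,632.50 + $21,930.00 + $89,424.50 = $289,699.50
$289,699.50 is under the $464,000 cap.

$289,699.50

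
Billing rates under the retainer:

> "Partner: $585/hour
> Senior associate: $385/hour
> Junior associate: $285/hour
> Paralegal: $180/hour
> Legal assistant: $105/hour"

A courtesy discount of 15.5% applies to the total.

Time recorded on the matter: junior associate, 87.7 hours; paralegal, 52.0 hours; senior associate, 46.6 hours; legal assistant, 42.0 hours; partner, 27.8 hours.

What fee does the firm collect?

Partner: 27.8 × $585 = $16,263.00
Senior associate: 46.6 × $385 = $17,941.00
Junior associate: 87.7 × $285 = $24,994.50
Paralegal: 52.0 × $180 = $9,360.00
Legal assistant: 42.0 × $105 = $4,410.00
Subtotal: $72,968.50
Less 15.5% discount: −$11,310.12
Total: $72,968.50 − $11,310.12 = $61,658.38

$61,658.38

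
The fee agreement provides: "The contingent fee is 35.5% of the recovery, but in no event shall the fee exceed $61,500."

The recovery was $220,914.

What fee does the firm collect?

35.5% of $220,914 = $78,424.47
That exceeds the $61,500 cap, so the fee is capped at $61,500.

$61,500.00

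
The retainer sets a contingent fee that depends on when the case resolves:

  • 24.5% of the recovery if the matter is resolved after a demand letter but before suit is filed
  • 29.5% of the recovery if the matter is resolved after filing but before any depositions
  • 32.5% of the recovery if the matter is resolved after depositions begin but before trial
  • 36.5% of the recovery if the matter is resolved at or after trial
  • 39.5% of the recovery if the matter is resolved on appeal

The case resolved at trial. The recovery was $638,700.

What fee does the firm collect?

$233,125.50

The matter resolved at trial, so the 36.5% rate applies.
$638,700 × 36.5% = $233,125.50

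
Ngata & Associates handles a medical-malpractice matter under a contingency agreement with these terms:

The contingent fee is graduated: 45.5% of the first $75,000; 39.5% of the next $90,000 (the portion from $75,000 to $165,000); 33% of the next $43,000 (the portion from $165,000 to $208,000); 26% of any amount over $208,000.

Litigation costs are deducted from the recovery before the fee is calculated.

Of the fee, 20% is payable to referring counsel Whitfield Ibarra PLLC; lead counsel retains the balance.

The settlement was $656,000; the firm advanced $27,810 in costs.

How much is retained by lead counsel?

Fee base (net of costs): $656,000 − $27,810 = $628,190
First $75,000 at 45.5% = $34,125.00
Next $90,000 at 39.5% = $35,550.00
Next $43,000 at 33% = $14,190.00
Remaining $420,190 at 26% = $109,249.40
Fee: $34,125.00 + $35,550.00 + $14,190.00 + $109,249.40 = $193,114.40
Referral share: 20% of $193,114.40 = $38,622.88; lead counsel retains $193,114.40 − $38,622.88 = $154,491.52.

$154,491.52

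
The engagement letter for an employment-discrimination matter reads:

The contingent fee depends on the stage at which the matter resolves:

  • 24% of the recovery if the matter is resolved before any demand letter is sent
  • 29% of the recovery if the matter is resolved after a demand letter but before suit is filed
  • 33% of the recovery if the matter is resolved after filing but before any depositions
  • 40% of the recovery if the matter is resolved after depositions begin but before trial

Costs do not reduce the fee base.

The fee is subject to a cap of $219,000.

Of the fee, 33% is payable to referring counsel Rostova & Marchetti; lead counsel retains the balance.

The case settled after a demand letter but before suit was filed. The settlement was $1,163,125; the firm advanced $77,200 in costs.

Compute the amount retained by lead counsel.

Fee base is the gross recovery, $1,163,125; costs are reimbursed separately.
The matter settled after a demand letter but before suit was filed, so the 29% rate applies.
$1,163,125 × 29% = $337,306.25
$337,306.25 exceeds the $219,000 cap, so the fee is capped at $219,000.00.
Referral share: 33% of $219,000.00 = $72,270.00; lead counsel retains $219,000.00 − $72,270.00 = $146,730.00.

$146,730.00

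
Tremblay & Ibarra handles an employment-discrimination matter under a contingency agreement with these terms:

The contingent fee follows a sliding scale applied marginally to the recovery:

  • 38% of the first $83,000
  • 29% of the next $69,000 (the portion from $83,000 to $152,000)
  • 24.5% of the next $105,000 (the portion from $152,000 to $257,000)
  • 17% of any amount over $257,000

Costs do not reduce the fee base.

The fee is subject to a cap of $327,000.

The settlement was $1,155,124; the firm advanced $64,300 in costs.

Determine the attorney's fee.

$229,956.08

Fee base is the gross recovery, $1,155,124; costs are reimbursed separately.
First $83,000 at 38% = $31,540.00
Next $69,000 at 29% = $20,010.00
Next $105,000 at 24.5% = $25,725.00
Remaining $898,124 at 17% = $152,681.08
Fee: $31,540.00 + $20,010.00 + $25,725.00 + $152,681.08 = $229,956.08
$229,956.08 is under the $327,000 cap.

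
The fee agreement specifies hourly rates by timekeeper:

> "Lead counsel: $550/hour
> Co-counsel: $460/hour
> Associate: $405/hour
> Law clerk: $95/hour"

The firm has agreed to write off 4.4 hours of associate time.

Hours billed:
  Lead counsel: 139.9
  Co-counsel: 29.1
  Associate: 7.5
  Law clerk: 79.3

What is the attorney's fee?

$99,120.00

Lead counsel: 139.9 × $550 = $76,945.00
Co-counsel: 29.1 × $460 = $13,386.00
Associate: 7.5 × $405 = $3,037.50
Law clerk: 79.3 × $95 = $7,533.50
Subtotal: $100,902.00
Write-off: 4.4 × $405 = $1,782.00
Total: $100,902.00 − $1,782.00 = $99,120.00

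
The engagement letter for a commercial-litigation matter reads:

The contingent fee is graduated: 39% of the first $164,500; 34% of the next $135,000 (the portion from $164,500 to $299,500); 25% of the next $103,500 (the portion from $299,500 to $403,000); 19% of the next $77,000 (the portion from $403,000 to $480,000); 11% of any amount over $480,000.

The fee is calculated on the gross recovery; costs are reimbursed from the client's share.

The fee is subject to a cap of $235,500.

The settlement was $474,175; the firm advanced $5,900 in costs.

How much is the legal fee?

Fee base is the gross recovery, $474,175; costs are reimbursed separately.
First $164,500 at 39% = $64,155.00
Next $135,000 at 34% = $45,900.00
Next $103,500 at 25% = $25,875.00
Remaining $71,175 at 19% = $13,523.25
Fee: $64,155.00 + $45,900.00 + $25,875.00 + $13,523.25 = $149,453.25
$149,453.25 is under the $235,500 cap.

$149,453.25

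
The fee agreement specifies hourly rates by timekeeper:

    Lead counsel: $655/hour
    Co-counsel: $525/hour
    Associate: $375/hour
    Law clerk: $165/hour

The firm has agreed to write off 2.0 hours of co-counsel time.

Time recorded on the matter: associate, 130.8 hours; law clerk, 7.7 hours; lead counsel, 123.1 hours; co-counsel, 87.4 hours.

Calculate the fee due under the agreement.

Lead counsel: 123.1 × $655 = $80,630.50
Co-counsel: 87.4 × $525 = $45,885.00
Associate: 130.8 × $375 = $49,050.00
Law clerk: 7.7 × $165 = $1,270.50
Subtotal: $176,836.00
Write-off: 2.0 × $525 = $1,050.00
Total: $176,836.00 − $1,050.00 = $175,786.00

$175,786.00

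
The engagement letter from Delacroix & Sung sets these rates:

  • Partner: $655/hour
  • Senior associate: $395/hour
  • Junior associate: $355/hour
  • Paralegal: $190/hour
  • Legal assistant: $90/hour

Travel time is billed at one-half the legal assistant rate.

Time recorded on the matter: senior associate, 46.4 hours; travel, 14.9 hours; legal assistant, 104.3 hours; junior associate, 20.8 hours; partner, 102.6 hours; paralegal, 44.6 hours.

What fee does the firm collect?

$111,446.50

Partner: 102.6 × $655 = $67,203.00
Senior associate: 46.4 × $395 = $18,328.00
Junior associate: 20.8 × $355 = $7,384.00
Paralegal: 44.6 × $190 = $8,474.00
Legal assistant: 104.3 × $90 = $9,387.00
Subtotal: $67,203.00 + $18,328.00 + $7,384.00 + $8,474.00 + $9,387.00 = $110,776.00
Travel: 14.9 × ($90 ÷ 2) = 14.9 × $45.00 = $670.50
Total: $110,776.00 + $670.50 = $111,446.50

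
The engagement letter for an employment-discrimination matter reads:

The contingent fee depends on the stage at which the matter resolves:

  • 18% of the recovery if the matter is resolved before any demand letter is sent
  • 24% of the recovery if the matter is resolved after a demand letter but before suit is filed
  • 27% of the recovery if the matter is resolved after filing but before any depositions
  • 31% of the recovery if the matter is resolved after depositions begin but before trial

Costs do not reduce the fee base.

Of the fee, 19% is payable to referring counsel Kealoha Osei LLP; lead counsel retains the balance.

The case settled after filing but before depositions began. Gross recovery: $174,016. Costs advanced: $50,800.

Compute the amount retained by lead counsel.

Fee base is the gross recovery, $174,016; costs are reimbursed separately.
The matter settled after filing but before depositions began, so the 27% rate applies.
$174,016 × 27% = $46,984.32
Referral share: 19% of $46,984.32 = $8,927.02; lead counsel retains $46,984.32 − $8,927.02 = $38,057.30.

$38,057.30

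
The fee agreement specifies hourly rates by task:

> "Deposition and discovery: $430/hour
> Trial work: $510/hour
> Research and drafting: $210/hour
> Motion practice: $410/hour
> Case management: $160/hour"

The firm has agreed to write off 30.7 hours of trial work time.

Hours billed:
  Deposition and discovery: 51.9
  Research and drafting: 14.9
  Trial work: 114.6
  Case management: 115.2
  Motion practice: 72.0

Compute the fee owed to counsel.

Deposition and discovery: 51.9 × $430 = $22,317.00
Trial work: 114.6 × $510 = $58,446.00
Research and drafting: 14.9 × $210 = $3,129.00
Motion practice: 72.0 × $410 = $29,520.00
Case management: 115.2 × $160 = $18,432.00
Subtotal: $131,844.00
Write-off: 30.7 × $510 = $15,657.00
Total: $131,844.00 − $15,657.00 = $116,187.00

$116,187.00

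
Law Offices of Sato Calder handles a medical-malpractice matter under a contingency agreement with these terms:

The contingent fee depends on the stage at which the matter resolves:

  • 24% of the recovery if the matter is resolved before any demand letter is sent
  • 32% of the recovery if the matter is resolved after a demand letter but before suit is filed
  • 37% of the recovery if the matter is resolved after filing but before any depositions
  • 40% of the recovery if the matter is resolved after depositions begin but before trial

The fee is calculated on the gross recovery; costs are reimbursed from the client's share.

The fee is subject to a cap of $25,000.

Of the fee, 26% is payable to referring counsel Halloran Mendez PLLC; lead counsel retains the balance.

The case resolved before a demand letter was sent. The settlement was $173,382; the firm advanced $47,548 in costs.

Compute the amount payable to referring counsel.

Fee base is the gross recovery, $173,382; costs are reimbursed separately.
The matter resolved before a demand letter was sent, so the 24% rate applies.
$173,382 × 24% = $41,611.68
$41,611.68 exceeds the $25,000 cap, so the fee is capped at $25,000.00.
Referral share: 26% of $25,000.00 = $6,500.00; lead counsel retains $25,000.00 − $6,500.00 = $18,500.00.

$6,500.00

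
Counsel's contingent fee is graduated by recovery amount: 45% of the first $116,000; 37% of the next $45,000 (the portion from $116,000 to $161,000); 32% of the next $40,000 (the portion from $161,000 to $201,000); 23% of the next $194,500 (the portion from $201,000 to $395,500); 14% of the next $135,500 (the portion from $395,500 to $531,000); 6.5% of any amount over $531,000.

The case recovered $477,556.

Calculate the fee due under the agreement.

$137,872.84

First $116,000 at 45% = $52,200.00
Next $45,000 at 37% = $16,650.00
Next $40,000 at 32% = $12,800.00
Next $194,500 at 23% = $44,735.00
Remaining $82,056 at 14% = $11,487.84
Fee: $52,200.00 + $16,650.00 + $12,800.00 + $44,735.00 + $11,487.84 = $137,872.84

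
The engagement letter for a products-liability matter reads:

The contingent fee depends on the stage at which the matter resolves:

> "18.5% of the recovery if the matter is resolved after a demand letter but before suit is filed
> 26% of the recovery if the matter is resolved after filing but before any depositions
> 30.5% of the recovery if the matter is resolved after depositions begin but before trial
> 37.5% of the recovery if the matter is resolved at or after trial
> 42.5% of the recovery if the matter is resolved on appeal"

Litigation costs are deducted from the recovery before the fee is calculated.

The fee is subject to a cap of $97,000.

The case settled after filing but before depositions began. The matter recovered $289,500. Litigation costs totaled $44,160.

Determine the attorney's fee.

Fee base (net of costs): $289,500 − $44,160 = $245,340
The matter settled after filing but before depositions began, so the 26% rate applies.
$245,340 × 26% = $63,788.40
$63,788.40 is under the $97,000 cap.

$63,788.40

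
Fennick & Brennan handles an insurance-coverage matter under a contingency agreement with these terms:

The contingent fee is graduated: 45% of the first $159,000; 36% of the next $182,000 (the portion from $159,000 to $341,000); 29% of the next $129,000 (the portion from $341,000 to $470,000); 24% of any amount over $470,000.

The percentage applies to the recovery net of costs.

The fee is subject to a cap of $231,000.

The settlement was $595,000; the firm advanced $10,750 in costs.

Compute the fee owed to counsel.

Fee base (net of costs): $595,000 − $10,750 = $584,250
First $159,000 at 45% = $71,550.00
Next $182,000 at 36% = $65,520.00
Next $129,000 at 29% = $37,410.00
Remaining $114,250 at 24% = $27,420.00
Fee: $71,550.00 + $65,520.00 + $37,410.00 + $27,420.00 = $201,900.00
$201,900.00 is under the $231,000 cap.

$201,900.00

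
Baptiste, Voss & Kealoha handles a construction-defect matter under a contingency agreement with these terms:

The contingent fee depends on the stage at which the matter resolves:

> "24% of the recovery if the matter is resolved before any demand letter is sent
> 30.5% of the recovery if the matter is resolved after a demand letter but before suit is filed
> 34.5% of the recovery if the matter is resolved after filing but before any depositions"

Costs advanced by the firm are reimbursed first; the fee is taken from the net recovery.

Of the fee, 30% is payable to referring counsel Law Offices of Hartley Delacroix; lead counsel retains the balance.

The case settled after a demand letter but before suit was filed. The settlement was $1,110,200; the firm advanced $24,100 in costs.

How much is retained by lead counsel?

$231,882.35

Fee base (net of costs): $1,110,200 − $24,100 = $1,086,100
The matter settled after a demand letter but before suit was filed, so the 30.5% rate applies.
$1,086,100 × 30.5% = $331,260.50
Referral share: 30% of $331,260.50 = $99,378.15; lead counsel retains $331,260.50 − $99,378.15 = $231,882.35.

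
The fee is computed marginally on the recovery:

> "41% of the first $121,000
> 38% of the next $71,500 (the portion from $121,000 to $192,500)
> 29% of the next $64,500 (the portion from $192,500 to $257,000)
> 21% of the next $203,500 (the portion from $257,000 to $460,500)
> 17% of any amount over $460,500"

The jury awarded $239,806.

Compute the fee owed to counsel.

$90,498.74

First $121,000 at 41% = $49,610.00
Next $71,500 at 38% = $27,170.00
Remaining $47,306 at 29% = $13,718.74
Fee: $49,610.00 + $27,170.00 + $13,718.74 = $90,498.74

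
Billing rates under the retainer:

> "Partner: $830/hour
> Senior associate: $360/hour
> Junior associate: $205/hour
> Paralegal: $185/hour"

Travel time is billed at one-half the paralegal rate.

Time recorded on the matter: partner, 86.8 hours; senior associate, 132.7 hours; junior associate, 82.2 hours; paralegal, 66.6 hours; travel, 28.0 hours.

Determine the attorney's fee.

Partner: 86.8 × $830 = $72,044.00
Senior associate: 132.7 × $360 = $47,772.00
Junior associate: 82.2 × $205 = $16,851.00
Paralegal: 66.6 × $185 = $12,321.00
Subtotal: $72,044.00 + $47,772.00 + $16,851.00 + $12,321.00 = $148,988.00
Travel: 28.0 × ($185 ÷ 2) = 28.0 × $92.50 = $2,590.00
Total: $148,988.00 + $2,590.00 = $151,578.00

$151,578.00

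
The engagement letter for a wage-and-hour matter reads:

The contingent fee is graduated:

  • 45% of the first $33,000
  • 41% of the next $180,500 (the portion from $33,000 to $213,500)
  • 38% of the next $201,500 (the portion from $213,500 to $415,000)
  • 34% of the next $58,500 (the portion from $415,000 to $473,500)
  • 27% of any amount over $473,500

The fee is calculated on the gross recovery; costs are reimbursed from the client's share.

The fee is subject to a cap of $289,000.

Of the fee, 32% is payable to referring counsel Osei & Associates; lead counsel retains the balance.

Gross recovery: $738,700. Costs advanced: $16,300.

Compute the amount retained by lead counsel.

Fee base is the gross recovery, $738,700; costs are reimbursed separately.
First $33,000 at 45% = $14,850.00
Next $180,500 at 41% = $74,005.00
Next $201,500 at 38% = $76,570.00
Next $58,500 at 34% = $19,890.00
Remaining $265,200 at 27% = $71,604.00
Fee: $14,850.00 + $74,005.00 + $76,570.00 + $19,890.00 + $71,604.00 = $256,919.00
$256,919.00 is under the $289,000 cap.
Referral share: 32% of $256,919.00 = $82,214.08; lead counsel retains $256,919.00 − $82,214.08 = $174,704.92.

$174,704.92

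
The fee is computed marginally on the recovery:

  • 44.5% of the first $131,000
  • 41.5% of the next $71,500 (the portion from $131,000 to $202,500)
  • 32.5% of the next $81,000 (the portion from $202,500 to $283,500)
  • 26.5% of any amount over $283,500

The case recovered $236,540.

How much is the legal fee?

First $131,000 at 44.5% = $58,295.00
Next $71,500 at 41.5% = $29,672.50
Remaining $34,040 at 32.5% = $11,063.00
Fee: $58,295.00 + $29,672.50 + $11,063.00 = $99,030.50

$99,030.50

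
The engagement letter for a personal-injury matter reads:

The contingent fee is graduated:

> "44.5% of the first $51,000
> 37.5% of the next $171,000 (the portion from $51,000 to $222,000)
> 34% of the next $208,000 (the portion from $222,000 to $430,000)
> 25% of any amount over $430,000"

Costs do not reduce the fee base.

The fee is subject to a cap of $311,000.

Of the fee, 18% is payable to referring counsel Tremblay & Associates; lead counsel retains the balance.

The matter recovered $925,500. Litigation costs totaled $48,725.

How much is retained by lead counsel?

$230,760.30

Fee base is the gross recovery, $925,500; costs are reimbursed separately.
First $51,000 at 44.5% = $22,695.00
Next $171,000 at 37.5% = $64,125.00
Next $208,000 at 34% = $70,720.00
Remaining $495,500 at 25% = $123,875.00
Fee: $22,695.00 + $64,125.00 + $70,720.00 + $123,875.00 = $281,415.00
$281,415.00 is under the $311,000 cap.
Referral share: 18% of $281,415.00 = $50,654.70; lead counsel retains $281,415.00 − $50,654.70 = $230,760.30.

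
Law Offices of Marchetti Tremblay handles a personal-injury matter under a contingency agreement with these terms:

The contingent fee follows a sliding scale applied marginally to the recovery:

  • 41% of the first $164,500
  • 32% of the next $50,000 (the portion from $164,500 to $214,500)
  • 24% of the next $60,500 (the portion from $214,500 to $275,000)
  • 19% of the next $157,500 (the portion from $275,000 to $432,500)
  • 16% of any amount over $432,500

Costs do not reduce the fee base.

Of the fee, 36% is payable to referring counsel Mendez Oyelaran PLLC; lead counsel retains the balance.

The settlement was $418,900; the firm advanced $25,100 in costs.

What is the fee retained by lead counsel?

$80,195.84

Fee base is the gross recovery, $418,900; costs are reimbursed separately.
First $164,500 at 41% = $67,445.00
Next $50,000 at 32% = $16,000.00
Next $60,500 at 24% = $14,520.00
Remaining $143,900 at 19% = $27,341.00
Fee: $67,445.00 + $16,000.00 + $14,520.00 + $27,341.00 = $125,306.00
Referral share: 36% of $125,306.00 = $45,110.16; lead counsel retains $125,306.00 − $45,110.16 = $80,195.84.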